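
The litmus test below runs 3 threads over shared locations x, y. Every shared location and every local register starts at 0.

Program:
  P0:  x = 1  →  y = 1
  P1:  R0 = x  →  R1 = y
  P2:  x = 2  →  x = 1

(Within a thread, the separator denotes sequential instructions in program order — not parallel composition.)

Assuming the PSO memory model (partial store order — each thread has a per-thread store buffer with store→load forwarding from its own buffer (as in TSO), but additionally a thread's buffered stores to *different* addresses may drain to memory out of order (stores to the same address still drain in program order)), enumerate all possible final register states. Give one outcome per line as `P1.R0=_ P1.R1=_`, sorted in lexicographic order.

P1.R0=0 P1.R1=0
P1.R0=0 P1.R1=1
P1.R0=1 P1.R1=0
P1.R0=1 P1.R1=1
P1.R0=2 P1.R1=0
P1.R0=2 P1.R1=1

outcome vector order: (P1.R0,P1.R1)
|PSO outcomes| = 6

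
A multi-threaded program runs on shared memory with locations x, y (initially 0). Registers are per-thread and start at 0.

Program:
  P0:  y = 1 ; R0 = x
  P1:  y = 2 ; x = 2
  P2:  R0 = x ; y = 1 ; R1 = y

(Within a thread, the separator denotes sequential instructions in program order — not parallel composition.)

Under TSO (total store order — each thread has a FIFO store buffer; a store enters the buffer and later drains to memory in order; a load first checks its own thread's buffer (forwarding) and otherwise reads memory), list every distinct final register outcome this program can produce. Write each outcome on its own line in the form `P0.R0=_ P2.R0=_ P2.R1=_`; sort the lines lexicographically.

outcome vector order: (P0.R0,P2.R0,P2.R1)
|TSO outcomes| = 6

P0.R0=0 P2.R0=0 P2.R1=1
P0.R0=0 P2.R0=0 P2.R1=2
P0.R0=0 P2.R0=2 P2.R1=1
P0.R0=2 P2.R0=0 P2.R1=1
P0.R0=2 P2.R0=0 P2.R1=2
P0.R0=2 P2.R0=2 P2.R1=1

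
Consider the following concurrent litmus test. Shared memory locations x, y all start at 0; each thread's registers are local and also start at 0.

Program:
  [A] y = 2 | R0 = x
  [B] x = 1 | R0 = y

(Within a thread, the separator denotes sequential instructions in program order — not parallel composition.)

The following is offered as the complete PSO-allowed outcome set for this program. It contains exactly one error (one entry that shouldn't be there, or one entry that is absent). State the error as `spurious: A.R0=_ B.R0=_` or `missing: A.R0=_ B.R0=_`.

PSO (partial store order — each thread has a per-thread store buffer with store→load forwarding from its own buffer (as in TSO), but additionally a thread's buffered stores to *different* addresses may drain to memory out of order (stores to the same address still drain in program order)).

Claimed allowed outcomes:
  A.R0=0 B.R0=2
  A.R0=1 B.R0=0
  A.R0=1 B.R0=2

outcome vector order: (A.R0,B.R0)
PSO: 4 outcomes — {0/0; 0/2; 1/0; 1/2}
PSO∖claimed = {0/0}

missing: A.R0=0 B.R0=0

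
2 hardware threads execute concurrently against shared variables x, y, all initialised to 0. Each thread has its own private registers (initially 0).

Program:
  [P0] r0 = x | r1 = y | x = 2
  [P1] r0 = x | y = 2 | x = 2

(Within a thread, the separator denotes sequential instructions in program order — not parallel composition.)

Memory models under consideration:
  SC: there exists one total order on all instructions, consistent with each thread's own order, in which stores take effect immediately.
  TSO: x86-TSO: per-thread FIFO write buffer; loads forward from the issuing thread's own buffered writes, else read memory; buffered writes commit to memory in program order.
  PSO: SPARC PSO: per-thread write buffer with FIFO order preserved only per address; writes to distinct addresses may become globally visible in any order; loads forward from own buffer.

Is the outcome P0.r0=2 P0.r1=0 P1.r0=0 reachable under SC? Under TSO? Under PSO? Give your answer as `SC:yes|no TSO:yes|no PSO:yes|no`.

SC:no TSO:no PSO:yes

outcome vector order: (P0.r0,P0.r1,P1.r0)
SC: 4 outcomes — {(0,0,0) (0,0,2) (0,2,0) (2,2,0)}
TSO: 4 outcomes — {(0,0,0) (0,0,2) (0,2,0) (2,2,0)}
PSO: 5 outcomes — {(0,0,0) (0,0,2) (0,2,0) (2,0,0) (2,2,0)}
target (2,0,0) ∈ {PSO}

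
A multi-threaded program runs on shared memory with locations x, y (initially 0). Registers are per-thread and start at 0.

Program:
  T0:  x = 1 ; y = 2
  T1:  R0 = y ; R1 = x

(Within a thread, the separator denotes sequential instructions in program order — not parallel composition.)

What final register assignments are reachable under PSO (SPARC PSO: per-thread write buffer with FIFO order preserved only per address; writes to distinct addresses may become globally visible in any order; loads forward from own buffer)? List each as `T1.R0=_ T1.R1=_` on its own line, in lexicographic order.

T1.R0=0 T1.R1=0
T1.R0=0 T1.R1=1
T1.R0=2 T1.R1=0
T1.R0=2 T1.R1=1

outcome vector order: (T1.R0,T1.R1)
|PSO outcomes| = 4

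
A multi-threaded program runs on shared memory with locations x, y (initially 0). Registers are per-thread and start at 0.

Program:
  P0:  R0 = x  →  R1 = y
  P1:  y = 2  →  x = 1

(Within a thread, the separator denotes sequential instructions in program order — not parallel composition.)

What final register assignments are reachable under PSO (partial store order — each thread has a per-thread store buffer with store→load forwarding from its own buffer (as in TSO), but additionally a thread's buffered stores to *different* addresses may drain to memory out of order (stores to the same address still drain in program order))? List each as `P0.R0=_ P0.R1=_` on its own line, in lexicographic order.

outcome vector order: (P0.R0,P0.R1)
|PSO outcomes| = 4

P0.R0=0 P0.R1=0
P0.R0=0 P0.R1=2
P0.R0=1 P0.R1=0
P0.R0=1 P0.R1=2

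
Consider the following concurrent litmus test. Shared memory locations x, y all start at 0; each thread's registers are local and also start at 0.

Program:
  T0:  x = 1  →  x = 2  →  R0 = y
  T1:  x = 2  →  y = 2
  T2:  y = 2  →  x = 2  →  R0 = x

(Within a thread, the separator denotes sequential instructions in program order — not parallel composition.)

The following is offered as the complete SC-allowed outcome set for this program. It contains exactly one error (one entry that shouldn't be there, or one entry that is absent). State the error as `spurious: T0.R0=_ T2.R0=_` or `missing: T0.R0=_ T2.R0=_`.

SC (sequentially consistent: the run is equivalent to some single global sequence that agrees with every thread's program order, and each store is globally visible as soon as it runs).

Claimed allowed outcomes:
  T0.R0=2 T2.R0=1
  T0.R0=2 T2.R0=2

outcome vector order: (T0.R0,T2.R0)
SC (3): <0 2> <2 1> <2 2>
SC∖claimed = {<0 2>}

missing: T0.R0=0 T2.R0=2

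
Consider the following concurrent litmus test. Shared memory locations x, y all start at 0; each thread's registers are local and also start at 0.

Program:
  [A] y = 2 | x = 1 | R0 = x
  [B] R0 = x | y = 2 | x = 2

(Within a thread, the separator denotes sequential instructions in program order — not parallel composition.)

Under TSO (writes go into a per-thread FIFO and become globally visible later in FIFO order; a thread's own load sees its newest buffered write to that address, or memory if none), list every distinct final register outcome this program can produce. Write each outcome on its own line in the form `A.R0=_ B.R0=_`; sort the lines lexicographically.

A.R0=1 B.R0=0
A.R0=1 B.R0=1
A.R0=2 B.R0=0
A.R0=2 B.R0=1

outcome vector order: (A.R0,B.R0)
|TSO outcomes| = 4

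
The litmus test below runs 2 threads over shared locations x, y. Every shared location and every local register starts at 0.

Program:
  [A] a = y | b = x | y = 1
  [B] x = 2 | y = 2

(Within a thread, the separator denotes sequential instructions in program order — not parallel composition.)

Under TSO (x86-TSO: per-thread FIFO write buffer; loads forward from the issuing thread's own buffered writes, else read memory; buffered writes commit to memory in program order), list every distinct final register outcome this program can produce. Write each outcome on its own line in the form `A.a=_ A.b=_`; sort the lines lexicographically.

A.a=0 A.b=0
A.a=0 A.b=2
A.a=2 A.b=2

outcome vector order: (A.a,A.b)
|TSO outcomes| = 3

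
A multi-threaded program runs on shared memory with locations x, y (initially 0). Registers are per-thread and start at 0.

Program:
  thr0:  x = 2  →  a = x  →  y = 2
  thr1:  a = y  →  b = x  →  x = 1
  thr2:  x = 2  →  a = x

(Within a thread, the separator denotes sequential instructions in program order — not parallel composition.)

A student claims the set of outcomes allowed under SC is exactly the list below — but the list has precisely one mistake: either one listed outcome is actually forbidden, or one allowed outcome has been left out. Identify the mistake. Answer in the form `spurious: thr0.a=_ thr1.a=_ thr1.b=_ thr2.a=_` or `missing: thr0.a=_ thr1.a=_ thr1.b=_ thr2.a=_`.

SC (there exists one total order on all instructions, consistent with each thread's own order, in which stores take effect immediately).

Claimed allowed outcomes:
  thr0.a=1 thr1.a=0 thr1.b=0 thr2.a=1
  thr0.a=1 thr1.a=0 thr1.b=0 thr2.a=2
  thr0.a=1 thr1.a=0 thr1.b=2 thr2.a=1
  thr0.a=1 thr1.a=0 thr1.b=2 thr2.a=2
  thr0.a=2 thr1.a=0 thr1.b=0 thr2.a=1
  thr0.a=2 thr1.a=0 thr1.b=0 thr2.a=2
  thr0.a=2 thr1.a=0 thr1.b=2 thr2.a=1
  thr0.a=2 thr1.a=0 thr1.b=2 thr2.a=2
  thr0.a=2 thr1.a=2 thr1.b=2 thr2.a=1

outcome vector order: (thr0.a,thr1.a,thr1.b,thr2.a)
[SC] allowed = {<1 0 0 1> <1 0 0 2> <1 0 2 1> <1 0 2 2> <2 0 0 1> <2 0 0 2> <2 0 2 1> <2 0 2 2> <2 2 2 1> <2 2 2 2>}
SC∖claimed = {<2 2 2 2>}

missing: thr0.a=2 thr1.a=2 thr1.b=2 thr2.a=2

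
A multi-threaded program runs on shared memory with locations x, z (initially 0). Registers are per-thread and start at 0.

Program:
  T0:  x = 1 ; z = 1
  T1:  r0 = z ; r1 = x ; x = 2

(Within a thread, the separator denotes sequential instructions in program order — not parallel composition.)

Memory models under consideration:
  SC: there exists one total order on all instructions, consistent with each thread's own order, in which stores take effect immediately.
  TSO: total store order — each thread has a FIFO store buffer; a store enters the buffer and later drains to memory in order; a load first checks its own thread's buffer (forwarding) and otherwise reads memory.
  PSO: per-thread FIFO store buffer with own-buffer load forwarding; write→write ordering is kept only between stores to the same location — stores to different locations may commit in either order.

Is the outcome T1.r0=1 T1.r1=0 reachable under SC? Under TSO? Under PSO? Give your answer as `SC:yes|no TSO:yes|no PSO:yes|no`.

outcome vector order: (T1.r0,T1.r1)
SC (3): <0 0>; <0 1>; <1 1>
TSO (3): <0 0>; <0 1>; <1 1>
PSO (4): <0 0>; <0 1>; <1 0>; <1 1>
target <1 0> ∈ {PSO}

SC:no TSO:no PSO:yes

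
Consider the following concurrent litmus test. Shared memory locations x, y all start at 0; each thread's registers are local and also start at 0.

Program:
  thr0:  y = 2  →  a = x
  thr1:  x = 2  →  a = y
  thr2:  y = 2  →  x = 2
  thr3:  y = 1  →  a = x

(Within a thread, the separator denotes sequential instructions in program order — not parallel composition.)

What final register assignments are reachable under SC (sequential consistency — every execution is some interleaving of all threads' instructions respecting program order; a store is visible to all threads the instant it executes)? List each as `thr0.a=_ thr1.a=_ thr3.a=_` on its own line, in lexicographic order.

outcome vector order: (thr0.a,thr1.a,thr3.a)
|SC outcomes| = 9

thr0.a=0 thr1.a=1 thr3.a=0
thr0.a=0 thr1.a=1 thr3.a=2
thr0.a=0 thr1.a=2 thr3.a=0
thr0.a=0 thr1.a=2 thr3.a=2
thr0.a=2 thr1.a=0 thr3.a=2
thr0.a=2 thr1.a=1 thr3.a=0
thr0.a=2 thr1.a=1 thr3.a=2
thr0.a=2 thr1.a=2 thr3.a=0
thr0.a=2 thr1.a=2 thr3.a=2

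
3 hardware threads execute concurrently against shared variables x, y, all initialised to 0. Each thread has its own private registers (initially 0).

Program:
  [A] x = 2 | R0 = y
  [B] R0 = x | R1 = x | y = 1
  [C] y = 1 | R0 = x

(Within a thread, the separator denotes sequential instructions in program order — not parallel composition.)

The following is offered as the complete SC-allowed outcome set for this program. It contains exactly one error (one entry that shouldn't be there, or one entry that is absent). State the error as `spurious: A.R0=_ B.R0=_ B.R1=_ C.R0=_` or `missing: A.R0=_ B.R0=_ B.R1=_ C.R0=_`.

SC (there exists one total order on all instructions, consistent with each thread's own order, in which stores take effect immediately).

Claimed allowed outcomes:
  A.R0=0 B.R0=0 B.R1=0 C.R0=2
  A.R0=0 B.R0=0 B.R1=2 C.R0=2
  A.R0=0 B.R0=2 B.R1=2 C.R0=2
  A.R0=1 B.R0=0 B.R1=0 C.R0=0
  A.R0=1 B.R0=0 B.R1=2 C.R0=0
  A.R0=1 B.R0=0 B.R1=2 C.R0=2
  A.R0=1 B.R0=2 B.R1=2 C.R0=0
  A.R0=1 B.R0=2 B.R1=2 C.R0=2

outcome vector order: (A.R0,B.R0,B.R1,C.R0)
SC (9): (0,0,0,2) (0,0,2,2) (0,2,2,2) (1,0,0,0) (1,0,0,2) (1,0,2,0) (1,0,2,2) (1,2,2,0) (1,2,2,2)
SC∖claimed = {(1,0,0,2)}

missing: A.R0=1 B.R0=0 B.R1=0 C.R0=2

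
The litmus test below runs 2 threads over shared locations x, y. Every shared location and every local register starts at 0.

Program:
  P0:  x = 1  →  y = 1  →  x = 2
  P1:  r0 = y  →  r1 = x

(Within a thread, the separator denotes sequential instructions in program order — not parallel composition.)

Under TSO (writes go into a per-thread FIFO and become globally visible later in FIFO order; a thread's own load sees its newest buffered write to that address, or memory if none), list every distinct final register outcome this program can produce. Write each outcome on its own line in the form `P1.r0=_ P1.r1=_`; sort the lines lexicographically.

P1.r0=0 P1.r1=0
P1.r0=0 P1.r1=1
P1.r0=0 P1.r1=2
P1.r0=1 P1.r1=1
P1.r0=1 P1.r1=2

outcome vector order: (P1.r0,P1.r1)
|TSO outcomes| = 5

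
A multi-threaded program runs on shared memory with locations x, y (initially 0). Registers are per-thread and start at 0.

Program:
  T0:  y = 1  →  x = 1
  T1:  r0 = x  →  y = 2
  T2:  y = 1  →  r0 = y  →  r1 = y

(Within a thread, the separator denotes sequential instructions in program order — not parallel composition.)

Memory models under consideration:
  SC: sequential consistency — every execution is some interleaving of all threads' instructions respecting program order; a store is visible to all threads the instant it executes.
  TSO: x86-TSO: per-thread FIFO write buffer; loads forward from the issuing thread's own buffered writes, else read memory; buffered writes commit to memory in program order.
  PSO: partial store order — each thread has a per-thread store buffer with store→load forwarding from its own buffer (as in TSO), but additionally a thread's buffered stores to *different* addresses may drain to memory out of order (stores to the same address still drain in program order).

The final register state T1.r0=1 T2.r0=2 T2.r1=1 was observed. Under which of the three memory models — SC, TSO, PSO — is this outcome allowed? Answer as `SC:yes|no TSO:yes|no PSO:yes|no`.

outcome vector order: (T1.r0,T2.r0,T2.r1)
SC (7): 0/1/1; 0/1/2; 0/2/1; 0/2/2; 1/1/1; 1/1/2; 1/2/2
TSO (7): 0/1/1; 0/1/2; 0/2/1; 0/2/2; 1/1/1; 1/1/2; 1/2/2
PSO (8): 0/1/1; 0/1/2; 0/2/1; 0/2/2; 1/1/1; 1/1/2; 1/2/1; 1/2/2
target 1/2/1 ∈ {PSO}

SC:no TSO:no PSO:yes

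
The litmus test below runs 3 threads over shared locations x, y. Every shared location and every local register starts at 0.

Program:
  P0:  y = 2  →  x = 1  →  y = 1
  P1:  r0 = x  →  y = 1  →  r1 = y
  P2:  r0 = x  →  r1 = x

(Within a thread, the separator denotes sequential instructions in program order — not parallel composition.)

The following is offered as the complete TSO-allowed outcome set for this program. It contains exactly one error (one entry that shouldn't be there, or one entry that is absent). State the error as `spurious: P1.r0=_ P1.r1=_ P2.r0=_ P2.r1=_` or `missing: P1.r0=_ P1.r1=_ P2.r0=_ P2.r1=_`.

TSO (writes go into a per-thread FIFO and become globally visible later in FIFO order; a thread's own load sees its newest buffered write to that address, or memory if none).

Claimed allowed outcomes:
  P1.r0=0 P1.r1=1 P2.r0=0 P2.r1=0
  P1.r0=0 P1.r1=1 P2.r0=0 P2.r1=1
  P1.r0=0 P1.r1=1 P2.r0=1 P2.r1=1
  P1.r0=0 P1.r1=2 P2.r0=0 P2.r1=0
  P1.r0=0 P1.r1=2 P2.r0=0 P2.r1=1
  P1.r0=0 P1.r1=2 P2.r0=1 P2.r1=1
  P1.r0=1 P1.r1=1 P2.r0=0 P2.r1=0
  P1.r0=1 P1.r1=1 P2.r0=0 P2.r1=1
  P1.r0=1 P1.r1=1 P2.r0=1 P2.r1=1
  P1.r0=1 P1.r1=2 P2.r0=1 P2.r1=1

outcome vector order: (P1.r0,P1.r1,P2.r0,P2.r1)
under TSO → <0 1 0 0>; <0 1 0 1>; <0 1 1 1>; <0 2 0 0>; <0 2 0 1>; <0 2 1 1>; <1 1 0 0>; <1 1 0 1>; <1 1 1 1>
claimed∖TSO = {<1 2 1 1>}

spurious: P1.r0=1 P1.r1=2 P2.r0=1 P2.r1=1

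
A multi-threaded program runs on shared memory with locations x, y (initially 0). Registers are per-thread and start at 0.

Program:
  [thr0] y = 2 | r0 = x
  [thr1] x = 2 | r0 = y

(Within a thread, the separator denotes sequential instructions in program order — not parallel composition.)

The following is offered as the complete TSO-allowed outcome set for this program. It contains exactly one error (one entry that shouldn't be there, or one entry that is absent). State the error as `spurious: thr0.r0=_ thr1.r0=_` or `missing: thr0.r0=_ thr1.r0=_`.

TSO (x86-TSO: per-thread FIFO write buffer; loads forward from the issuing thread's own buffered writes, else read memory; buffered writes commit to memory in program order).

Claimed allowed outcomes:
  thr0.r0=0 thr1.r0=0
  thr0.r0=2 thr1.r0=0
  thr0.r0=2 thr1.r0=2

outcome vector order: (thr0.r0,thr1.r0)
under TSO → 0/0 0/2 2/0 2/2
TSO∖claimed = {0/2}

missing: thr0.r0=0 thr1.r0=2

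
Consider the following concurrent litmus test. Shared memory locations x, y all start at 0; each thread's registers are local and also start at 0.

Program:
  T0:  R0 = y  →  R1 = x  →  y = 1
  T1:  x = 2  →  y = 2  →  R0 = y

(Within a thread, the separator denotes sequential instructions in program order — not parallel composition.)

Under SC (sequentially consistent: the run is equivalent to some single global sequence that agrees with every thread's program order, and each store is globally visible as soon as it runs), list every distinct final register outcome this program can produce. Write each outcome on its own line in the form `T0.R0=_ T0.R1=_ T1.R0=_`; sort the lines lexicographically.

outcome vector order: (T0.R0,T0.R1,T1.R0)
|SC outcomes| = 6

T0.R0=0 T0.R1=0 T1.R0=1
T0.R0=0 T0.R1=0 T1.R0=2
T0.R0=0 T0.R1=2 T1.R0=1
T0.R0=0 T0.R1=2 T1.R0=2
T0.R0=2 T0.R1=2 T1.R0=1
T0.R0=2 T0.R1=2 T1.R0=2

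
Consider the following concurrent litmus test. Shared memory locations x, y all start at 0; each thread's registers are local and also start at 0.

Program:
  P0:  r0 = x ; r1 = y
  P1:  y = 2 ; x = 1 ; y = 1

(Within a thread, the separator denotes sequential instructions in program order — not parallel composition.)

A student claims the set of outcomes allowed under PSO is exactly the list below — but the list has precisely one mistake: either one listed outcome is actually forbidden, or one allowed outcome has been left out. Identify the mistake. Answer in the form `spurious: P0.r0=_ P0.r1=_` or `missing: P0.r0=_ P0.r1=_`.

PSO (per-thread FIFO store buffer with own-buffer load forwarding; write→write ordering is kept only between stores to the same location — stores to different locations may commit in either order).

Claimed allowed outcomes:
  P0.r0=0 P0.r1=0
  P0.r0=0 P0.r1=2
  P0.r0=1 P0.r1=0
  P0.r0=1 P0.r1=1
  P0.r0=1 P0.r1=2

missing: P0.r0=0 P0.r1=1

outcome vector order: (P0.r0,P0.r1)
under PSO → 00; 01; 02; 10; 11; 12
PSO∖claimed = {01}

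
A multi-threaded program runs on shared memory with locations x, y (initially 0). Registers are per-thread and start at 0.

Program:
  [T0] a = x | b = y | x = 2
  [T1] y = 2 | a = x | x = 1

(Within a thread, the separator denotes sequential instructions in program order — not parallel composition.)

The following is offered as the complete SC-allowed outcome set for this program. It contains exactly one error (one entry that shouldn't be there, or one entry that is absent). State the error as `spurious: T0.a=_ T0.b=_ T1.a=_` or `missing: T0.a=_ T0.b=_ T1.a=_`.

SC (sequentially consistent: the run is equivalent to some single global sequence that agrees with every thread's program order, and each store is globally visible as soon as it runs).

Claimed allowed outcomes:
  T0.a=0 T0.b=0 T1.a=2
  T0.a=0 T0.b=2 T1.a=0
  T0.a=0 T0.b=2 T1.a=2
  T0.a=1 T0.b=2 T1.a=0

missing: T0.a=0 T0.b=0 T1.a=0

outcome vector order: (T0.a,T0.b,T1.a)
SC: 5 outcomes — {<0 0 0>; <0 0 2>; <0 2 0>; <0 2 2>; <1 2 0>}
SC∖claimed = {<0 0 0>}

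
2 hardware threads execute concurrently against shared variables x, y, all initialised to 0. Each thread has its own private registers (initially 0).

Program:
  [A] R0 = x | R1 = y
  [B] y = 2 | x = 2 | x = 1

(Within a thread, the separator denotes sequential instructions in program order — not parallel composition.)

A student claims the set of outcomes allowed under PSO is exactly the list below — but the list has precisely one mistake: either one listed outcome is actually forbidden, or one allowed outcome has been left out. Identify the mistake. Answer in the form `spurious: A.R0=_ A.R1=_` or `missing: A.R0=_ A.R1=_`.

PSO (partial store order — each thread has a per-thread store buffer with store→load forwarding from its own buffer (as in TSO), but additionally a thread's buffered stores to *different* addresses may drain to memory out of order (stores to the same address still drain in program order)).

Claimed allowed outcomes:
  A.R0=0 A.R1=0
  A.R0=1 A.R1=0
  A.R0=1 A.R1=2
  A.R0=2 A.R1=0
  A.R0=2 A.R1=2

missing: A.R0=0 A.R1=2

outcome vector order: (A.R0,A.R1)
[PSO] allowed = {(0,0), (0,2), (1,0), (1,2), (2,0), (2,2)}
PSO∖claimed = {(0,2)}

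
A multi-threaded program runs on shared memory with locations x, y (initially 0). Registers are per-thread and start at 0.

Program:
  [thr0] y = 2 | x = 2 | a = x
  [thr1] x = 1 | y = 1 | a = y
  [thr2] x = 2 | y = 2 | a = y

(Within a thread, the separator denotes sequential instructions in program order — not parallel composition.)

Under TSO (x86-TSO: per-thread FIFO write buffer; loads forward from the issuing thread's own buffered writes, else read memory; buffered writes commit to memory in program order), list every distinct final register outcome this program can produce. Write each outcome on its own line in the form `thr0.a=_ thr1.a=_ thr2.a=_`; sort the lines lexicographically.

thr0.a=1 thr1.a=1 thr2.a=1
thr0.a=1 thr1.a=1 thr2.a=2
thr0.a=1 thr1.a=2 thr2.a=2
thr0.a=2 thr1.a=1 thr2.a=1
thr0.a=2 thr1.a=1 thr2.a=2
thr0.a=2 thr1.a=2 thr2.a=1
thr0.a=2 thr1.a=2 thr2.a=2

outcome vector order: (thr0.a,thr1.a,thr2.a)
|TSO outcomes| = 7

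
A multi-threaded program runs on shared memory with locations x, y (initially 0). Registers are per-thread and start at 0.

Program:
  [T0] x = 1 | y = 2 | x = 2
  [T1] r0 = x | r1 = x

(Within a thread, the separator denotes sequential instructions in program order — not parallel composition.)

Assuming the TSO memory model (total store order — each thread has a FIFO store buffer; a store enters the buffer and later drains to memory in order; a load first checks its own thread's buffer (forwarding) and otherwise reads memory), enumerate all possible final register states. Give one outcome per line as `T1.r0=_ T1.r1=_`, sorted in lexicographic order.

outcome vector order: (T1.r0,T1.r1)
|TSO outcomes| = 6

T1.r0=0 T1.r1=0
T1.r0=0 T1.r1=1
T1.r0=0 T1.r1=2
T1.r0=1 T1.r1=1
T1.r0=1 T1.r1=2
T1.r0=2 T1.r1=2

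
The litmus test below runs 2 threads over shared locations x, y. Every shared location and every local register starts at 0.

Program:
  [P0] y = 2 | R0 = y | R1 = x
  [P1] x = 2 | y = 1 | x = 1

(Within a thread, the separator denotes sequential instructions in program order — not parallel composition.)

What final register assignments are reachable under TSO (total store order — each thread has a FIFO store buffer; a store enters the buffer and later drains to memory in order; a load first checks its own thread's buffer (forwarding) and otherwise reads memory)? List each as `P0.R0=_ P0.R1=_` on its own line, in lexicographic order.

outcome vector order: (P0.R0,P0.R1)
|TSO outcomes| = 5

P0.R0=1 P0.R1=1
P0.R0=1 P0.R1=2
P0.R0=2 P0.R1=0
P0.R0=2 P0.R1=1
P0.R0=2 P0.R1=2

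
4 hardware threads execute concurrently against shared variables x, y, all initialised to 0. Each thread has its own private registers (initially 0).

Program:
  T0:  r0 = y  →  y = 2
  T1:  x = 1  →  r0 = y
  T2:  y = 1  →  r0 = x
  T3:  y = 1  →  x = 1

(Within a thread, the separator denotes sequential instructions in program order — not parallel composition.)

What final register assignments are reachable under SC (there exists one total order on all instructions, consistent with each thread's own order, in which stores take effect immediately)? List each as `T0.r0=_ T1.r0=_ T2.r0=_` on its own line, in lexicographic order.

T0.r0=0 T1.r0=0 T2.r0=1
T0.r0=0 T1.r0=1 T2.r0=0
T0.r0=0 T1.r0=1 T2.r0=1
T0.r0=0 T1.r0=2 T2.r0=0
T0.r0=0 T1.r0=2 T2.r0=1
T0.r0=1 T1.r0=0 T2.r0=1
T0.r0=1 T1.r0=1 T2.r0=0
T0.r0=1 T1.r0=1 T2.r0=1
T0.r0=1 T1.r0=2 T2.r0=0
T0.r0=1 T1.r0=2 T2.r0=1

outcome vector order: (T0.r0,T1.r0,T2.r0)
|SC outcomes| = 10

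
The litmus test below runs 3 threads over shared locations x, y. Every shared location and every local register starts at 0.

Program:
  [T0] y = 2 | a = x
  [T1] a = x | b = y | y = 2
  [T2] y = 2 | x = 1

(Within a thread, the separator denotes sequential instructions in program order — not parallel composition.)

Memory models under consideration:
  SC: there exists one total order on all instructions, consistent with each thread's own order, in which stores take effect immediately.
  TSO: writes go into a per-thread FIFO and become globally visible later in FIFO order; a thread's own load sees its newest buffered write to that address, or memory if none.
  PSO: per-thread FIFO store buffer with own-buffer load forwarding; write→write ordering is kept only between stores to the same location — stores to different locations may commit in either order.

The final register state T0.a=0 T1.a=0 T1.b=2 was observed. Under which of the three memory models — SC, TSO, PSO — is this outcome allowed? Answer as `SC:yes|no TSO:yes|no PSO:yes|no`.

outcome vector order: (T0.a,T1.a,T1.b)
under SC → 000; 002; 012; 100; 102; 112
under TSO → 000; 002; 012; 100; 102; 112
under PSO → 000; 002; 010; 012; 100; 102; 110; 112
target 002 ∈ {SC,TSO,PSO}

SC:yes TSO:yes PSO:yes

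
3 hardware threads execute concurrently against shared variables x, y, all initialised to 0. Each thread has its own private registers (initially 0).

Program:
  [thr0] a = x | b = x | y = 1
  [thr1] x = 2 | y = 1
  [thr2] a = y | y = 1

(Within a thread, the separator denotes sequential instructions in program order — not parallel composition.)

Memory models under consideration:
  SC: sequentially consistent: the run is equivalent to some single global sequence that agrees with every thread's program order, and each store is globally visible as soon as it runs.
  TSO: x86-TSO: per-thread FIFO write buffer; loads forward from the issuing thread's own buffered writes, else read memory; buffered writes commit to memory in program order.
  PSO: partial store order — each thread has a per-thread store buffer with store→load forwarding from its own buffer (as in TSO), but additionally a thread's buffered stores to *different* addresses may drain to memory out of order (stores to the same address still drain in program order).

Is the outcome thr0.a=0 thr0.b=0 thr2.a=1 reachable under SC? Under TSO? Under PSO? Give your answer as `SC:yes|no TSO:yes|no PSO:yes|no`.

outcome vector order: (thr0.a,thr0.b,thr2.a)
SC: 6 outcomes — {0/0/0 0/0/1 0/2/0 0/2/1 2/2/0 2/2/1}
TSO: 6 outcomes — {0/0/0 0/0/1 0/2/0 0/2/1 2/2/0 2/2/1}
PSO: 6 outcomes — {0/0/0 0/0/1 0/2/0 0/2/1 2/2/0 2/2/1}
target 0/0/1 ∈ {SC,TSO,PSO}

SC:yes TSO:yes PSO:yes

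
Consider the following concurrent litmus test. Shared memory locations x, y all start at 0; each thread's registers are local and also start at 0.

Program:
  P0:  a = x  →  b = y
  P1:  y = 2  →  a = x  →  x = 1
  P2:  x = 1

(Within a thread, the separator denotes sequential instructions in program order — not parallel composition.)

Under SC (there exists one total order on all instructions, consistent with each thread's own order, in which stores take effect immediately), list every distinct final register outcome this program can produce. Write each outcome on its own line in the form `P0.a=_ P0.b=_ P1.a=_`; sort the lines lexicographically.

outcome vector order: (P0.a,P0.b,P1.a)
|SC outcomes| = 7

P0.a=0 P0.b=0 P1.a=0
P0.a=0 P0.b=0 P1.a=1
P0.a=0 P0.b=2 P1.a=0
P0.a=0 P0.b=2 P1.a=1
P0.a=1 P0.b=0 P1.a=1
P0.a=1 P0.b=2 P1.a=0
P0.a=1 P0.b=2 P1.a=1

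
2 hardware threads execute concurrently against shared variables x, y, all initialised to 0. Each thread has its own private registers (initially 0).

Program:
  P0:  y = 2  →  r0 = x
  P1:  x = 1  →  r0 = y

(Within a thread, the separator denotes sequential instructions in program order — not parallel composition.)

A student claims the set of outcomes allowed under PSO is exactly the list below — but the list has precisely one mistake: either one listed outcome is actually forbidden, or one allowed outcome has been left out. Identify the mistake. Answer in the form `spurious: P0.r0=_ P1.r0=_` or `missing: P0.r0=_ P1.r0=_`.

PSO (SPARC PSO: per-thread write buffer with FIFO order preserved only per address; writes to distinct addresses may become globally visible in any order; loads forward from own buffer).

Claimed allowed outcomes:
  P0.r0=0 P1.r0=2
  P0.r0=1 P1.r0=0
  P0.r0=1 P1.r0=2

outcome vector order: (P0.r0,P1.r0)
under PSO → 00 02 10 12
PSO∖claimed = {00}

missing: P0.r0=0 P1.r0=0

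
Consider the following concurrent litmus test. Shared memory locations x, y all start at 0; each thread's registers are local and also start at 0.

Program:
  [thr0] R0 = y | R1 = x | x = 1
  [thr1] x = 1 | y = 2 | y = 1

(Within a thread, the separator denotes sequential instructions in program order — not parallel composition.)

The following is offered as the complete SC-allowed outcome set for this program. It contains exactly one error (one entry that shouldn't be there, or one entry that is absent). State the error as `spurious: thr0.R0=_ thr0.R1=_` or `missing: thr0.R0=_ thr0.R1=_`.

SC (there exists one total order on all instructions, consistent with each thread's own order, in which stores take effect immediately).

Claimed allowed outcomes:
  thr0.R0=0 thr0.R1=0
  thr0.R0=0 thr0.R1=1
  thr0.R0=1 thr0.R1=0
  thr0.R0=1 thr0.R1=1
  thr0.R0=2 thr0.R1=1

spurious: thr0.R0=1 thr0.R1=0

outcome vector order: (thr0.R0,thr0.R1)
SC (4): 00; 01; 11; 21
claimed∖SC = {10}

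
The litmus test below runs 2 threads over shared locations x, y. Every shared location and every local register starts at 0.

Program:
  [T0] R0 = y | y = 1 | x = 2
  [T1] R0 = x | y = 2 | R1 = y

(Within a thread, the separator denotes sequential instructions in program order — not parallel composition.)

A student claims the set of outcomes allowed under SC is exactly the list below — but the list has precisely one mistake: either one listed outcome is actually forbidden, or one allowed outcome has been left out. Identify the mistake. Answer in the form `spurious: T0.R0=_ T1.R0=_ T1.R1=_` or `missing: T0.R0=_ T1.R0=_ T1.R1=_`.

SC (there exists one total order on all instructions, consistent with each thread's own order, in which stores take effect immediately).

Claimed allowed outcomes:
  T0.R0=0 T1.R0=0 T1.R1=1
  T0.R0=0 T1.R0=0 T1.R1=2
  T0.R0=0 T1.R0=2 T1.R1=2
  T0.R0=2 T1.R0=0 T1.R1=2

missing: T0.R0=2 T1.R0=0 T1.R1=1

outcome vector order: (T0.R0,T1.R0,T1.R1)
SC: 5 outcomes — {<0 0 1>, <0 0 2>, <0 2 2>, <2 0 1>, <2 0 2>}
SC∖claimed = {<2 0 1>}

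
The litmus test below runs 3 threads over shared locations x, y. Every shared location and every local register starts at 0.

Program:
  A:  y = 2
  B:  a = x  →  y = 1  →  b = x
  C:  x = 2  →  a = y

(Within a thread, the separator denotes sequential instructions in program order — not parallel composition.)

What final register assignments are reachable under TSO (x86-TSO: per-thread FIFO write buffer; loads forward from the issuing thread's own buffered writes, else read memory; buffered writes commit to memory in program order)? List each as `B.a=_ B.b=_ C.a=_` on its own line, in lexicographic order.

B.a=0 B.b=0 C.a=0
B.a=0 B.b=0 C.a=1
B.a=0 B.b=0 C.a=2
B.a=0 B.b=2 C.a=0
B.a=0 B.b=2 C.a=1
B.a=0 B.b=2 C.a=2
B.a=2 B.b=2 C.a=0
B.a=2 B.b=2 C.a=1
B.a=2 B.b=2 C.a=2

outcome vector order: (B.a,B.b,C.a)
|TSO outcomes| = 9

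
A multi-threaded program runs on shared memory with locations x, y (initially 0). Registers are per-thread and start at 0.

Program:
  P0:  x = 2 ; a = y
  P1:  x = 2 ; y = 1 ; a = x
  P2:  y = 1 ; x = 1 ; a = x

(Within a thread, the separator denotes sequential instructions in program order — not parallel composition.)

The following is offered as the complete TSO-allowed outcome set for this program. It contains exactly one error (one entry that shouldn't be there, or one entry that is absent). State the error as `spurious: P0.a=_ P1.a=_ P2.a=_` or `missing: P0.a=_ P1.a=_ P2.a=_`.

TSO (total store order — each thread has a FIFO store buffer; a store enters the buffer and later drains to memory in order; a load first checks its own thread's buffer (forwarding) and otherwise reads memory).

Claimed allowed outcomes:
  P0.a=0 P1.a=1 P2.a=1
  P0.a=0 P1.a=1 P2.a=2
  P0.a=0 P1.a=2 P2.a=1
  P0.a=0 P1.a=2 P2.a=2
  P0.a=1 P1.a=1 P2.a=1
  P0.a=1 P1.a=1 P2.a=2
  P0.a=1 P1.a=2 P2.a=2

missing: P0.a=1 P1.a=2 P2.a=1

outcome vector order: (P0.a,P1.a,P2.a)
TSO: 8 outcomes — {011; 012; 021; 022; 111; 112; 121; 122}
TSO∖claimed = {121}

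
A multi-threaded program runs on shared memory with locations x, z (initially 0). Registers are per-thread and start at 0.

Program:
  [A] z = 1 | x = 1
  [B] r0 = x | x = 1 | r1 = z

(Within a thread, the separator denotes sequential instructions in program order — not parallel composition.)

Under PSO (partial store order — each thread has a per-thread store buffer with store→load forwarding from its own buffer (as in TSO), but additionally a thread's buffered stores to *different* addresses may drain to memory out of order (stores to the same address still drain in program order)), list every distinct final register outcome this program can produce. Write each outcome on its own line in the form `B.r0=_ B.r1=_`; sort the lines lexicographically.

B.r0=0 B.r1=0
B.r0=0 B.r1=1
B.r0=1 B.r1=0
B.r0=1 B.r1=1

outcome vector order: (B.r0,B.r1)
|PSO outcomes| = 4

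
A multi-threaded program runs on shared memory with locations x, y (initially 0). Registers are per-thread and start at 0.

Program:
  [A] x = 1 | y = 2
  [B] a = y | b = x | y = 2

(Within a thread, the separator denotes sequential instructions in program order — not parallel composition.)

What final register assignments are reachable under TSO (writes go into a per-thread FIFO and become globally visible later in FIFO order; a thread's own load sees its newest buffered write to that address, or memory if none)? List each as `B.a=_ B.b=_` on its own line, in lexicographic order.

outcome vector order: (B.a,B.b)
|TSO outcomes| = 3

B.a=0 B.b=0
B.a=0 B.b=1
B.a=2 B.b=1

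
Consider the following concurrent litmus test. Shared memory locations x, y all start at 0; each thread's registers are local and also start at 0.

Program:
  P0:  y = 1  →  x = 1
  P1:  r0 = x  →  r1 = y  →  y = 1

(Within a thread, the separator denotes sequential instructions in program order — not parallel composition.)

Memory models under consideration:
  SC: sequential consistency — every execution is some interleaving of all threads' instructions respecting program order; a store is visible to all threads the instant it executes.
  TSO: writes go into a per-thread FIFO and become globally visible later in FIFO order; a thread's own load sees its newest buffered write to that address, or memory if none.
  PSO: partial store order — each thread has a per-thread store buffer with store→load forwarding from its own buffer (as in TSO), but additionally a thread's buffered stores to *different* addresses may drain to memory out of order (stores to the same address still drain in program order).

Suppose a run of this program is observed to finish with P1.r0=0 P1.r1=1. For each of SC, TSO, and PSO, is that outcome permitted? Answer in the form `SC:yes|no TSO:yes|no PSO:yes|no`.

SC:yes TSO:yes PSO:yes

outcome vector order: (P1.r0,P1.r1)
SC (3): <0 0>, <0 1>, <1 1>
TSO (3): <0 0>, <0 1>, <1 1>
PSO (4): <0 0>, <0 1>, <1 0>, <1 1>
target <0 1> ∈ {SC,TSO,PSO}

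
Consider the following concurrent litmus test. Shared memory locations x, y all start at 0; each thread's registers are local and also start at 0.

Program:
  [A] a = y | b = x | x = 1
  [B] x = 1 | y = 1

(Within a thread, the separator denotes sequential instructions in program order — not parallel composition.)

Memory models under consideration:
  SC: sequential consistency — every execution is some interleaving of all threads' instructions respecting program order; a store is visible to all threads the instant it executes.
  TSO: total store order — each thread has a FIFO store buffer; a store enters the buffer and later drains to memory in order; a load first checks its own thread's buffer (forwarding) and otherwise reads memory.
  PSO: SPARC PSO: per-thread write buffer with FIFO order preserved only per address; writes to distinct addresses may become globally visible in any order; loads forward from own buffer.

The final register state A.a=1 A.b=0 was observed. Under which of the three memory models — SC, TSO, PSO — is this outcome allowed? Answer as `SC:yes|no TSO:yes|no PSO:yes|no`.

outcome vector order: (A.a,A.b)
SC: 3 outcomes — {<0 0> <0 1> <1 1>}
TSO: 3 outcomes — {<0 0> <0 1> <1 1>}
PSO: 4 outcomes — {<0 0> <0 1> <1 0> <1 1>}
target <1 0> ∈ {PSO}

SC:no TSO:no PSO:yes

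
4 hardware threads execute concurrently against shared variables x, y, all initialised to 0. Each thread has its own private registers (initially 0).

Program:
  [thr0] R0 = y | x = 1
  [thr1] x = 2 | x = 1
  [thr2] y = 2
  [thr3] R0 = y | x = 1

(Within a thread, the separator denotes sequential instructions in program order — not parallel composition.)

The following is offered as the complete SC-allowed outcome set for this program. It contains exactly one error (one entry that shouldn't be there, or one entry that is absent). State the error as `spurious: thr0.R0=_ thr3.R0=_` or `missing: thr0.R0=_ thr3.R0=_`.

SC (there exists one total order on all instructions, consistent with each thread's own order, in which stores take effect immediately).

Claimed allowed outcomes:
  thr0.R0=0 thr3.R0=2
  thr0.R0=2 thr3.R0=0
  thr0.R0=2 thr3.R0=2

missing: thr0.R0=0 thr3.R0=0

outcome vector order: (thr0.R0,thr3.R0)
SC (4): 00 02 20 22
SC∖claimed = {00}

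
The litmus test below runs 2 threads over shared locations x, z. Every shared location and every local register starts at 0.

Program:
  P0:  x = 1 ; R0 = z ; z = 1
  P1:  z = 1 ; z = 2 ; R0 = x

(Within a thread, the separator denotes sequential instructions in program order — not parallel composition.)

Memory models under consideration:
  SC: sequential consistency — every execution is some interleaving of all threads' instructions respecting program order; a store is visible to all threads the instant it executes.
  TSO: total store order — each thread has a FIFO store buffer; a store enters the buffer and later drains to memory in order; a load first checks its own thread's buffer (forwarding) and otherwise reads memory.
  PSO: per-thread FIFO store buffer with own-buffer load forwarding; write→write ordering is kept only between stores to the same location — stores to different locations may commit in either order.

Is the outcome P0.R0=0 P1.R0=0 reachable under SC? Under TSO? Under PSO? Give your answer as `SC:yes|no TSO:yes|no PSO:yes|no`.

outcome vector order: (P0.R0,P1.R0)
SC: 4 outcomes — {01 11 20 21}
TSO: 6 outcomes — {00 01 10 11 20 21}
PSO: 6 outcomes — {00 01 10 11 20 21}
target 00 ∈ {TSO,PSO}

SC:no TSO:yes PSO:yes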